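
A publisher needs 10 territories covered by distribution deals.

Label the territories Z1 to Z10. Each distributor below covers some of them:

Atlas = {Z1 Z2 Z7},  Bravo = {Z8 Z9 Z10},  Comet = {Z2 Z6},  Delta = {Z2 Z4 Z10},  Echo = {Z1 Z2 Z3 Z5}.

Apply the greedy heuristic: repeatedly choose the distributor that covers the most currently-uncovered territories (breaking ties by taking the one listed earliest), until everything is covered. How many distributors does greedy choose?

5

Greedy: pick Echo (covers 4 new) → pick Bravo (covers 3 new) → pick Atlas (covers 1 new) → pick Comet (covers 1 new) → pick Delta (covers 1 new). Total picks: 5.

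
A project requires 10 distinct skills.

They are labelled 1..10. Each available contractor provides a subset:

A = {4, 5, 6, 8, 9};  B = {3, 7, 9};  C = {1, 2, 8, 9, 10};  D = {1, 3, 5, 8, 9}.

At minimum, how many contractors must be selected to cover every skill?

A and B and C together: A ∪ B ∪ C = {1, 2, 3, 4, 5, 6, 7, 8, 9, 10} — every skill is covered.
Only C contains 2, so C is forced; the remaining 5 skills need at least 2 more contractors (each remaining contractor adds at most 3) — so at least 3 contractors are needed, and 3 is optimal.

3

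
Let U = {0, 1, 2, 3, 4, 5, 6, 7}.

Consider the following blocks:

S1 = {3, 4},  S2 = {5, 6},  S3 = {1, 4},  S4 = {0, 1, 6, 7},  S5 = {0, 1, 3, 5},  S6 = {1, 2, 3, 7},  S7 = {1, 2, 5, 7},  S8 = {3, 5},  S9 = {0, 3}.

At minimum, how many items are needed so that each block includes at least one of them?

The 3 items {1, 3, 5} hit every block.
The blocks S2, S3, S9 are pairwise disjoint, so any hitting set needs a separate item for each — at least 3. Hence 3 is optimal.

3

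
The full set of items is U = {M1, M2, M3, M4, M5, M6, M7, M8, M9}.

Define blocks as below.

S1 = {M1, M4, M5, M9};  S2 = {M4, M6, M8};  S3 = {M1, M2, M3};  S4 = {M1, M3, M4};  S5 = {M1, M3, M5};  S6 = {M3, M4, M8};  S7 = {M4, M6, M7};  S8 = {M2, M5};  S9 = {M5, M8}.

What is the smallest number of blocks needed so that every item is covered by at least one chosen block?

S1 and S3 and S7 and S9 together: S1 ∪ S3 ∪ S7 ∪ S9 = {M1, M2, M3, M4, M5, M6, M7, M8, M9} — every item is covered.
Only S1 contains M9, so S1 is forced; the remaining 5 items need at least 3 more blocks (each remaining block adds at most 2) — so at least 4 blocks are needed, and 4 is optimal.

4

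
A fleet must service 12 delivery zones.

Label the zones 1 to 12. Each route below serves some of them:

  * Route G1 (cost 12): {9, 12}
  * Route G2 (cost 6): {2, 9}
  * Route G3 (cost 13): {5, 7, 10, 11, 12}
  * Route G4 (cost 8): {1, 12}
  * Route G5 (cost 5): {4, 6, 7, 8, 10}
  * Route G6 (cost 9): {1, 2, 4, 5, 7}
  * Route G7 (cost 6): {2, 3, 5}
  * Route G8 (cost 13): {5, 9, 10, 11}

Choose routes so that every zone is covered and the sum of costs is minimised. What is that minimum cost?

G4, G5, G7, G8 together cover every zone (G4 ∪ G5 ∪ G7 ∪ G8 = {1, 2, 3, 4, 5, 6, 7, 8, 9, 10, 11, 12}); total cost 8 + 5 + 6 + 13 = 32.
The greedy pick G5, G7, G4, G2, G3 costs 38; no covering selection beats 32.

32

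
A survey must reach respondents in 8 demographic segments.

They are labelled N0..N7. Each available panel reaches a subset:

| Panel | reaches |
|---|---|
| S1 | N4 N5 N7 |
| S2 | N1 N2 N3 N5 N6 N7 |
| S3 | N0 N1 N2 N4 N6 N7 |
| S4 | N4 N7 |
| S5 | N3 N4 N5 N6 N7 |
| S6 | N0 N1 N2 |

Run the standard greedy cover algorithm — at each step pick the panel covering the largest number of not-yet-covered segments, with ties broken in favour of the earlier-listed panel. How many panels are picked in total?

Greedy: pick S2 (covers 6 new) → pick S3 (covers 2 new). Total picks: 2.

2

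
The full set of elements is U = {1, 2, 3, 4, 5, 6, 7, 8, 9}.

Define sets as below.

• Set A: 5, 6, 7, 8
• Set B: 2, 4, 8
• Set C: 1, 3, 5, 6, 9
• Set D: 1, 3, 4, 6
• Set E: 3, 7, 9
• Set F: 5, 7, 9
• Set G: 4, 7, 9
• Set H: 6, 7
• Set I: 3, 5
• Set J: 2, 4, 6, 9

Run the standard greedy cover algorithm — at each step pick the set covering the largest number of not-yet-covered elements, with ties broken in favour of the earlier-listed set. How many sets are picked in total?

Greedy: pick C (covers 5 new) → pick B (covers 3 new) → pick A (covers 1 new). Total picks: 3.

3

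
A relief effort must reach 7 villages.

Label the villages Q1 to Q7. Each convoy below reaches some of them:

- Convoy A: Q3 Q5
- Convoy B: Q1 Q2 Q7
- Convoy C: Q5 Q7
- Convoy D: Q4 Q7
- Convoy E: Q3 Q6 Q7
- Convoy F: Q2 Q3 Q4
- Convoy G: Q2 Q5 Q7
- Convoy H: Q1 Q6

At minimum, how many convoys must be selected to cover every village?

3

Take {C, F, H}. Their union is {Q1, Q2, Q3, Q4, Q5, Q6, Q7}, which is all 7 villages.
Each convoy has at most 3 villages, and 2·3 = 6 < 7 — so at least 3 convoys are needed, and 3 is optimal.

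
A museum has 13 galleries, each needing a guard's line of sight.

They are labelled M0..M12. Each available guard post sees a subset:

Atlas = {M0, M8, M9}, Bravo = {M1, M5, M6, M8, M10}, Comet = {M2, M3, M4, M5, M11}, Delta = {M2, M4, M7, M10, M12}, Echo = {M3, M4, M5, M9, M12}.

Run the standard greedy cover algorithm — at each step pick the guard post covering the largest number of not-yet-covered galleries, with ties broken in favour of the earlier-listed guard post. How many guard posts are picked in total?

Greedy: pick Bravo (covers 5 new) → pick Comet (covers 4 new) → pick Atlas (covers 2 new) → pick Delta (covers 2 new). Total picks: 4.

4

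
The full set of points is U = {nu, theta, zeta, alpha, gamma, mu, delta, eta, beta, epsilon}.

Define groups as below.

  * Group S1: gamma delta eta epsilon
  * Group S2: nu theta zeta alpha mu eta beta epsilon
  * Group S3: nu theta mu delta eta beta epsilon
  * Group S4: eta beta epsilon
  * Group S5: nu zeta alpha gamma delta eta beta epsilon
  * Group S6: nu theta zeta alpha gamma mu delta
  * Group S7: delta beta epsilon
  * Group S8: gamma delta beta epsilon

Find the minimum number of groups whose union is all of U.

2

S2 and S8 cover everything between them: the union {nu, theta, zeta, alpha, gamma, mu, delta, eta, beta, epsilon} is all of U.
No single group has all 10 points (the largest, S2, has 8), so 2 is optimal.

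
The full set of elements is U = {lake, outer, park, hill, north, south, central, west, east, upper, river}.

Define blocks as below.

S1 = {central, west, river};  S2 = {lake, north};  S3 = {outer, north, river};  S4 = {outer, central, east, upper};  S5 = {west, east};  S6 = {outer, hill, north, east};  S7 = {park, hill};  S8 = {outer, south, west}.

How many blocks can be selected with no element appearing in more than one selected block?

3

S2, S4, S7 are pairwise disjoint (S2={lake,north}; S4={outer,central,east,upper}; S7={park,hill}).
Every remaining block overlaps one of these, and no 4 of the listed blocks are pairwise disjoint, so 3 is the maximum.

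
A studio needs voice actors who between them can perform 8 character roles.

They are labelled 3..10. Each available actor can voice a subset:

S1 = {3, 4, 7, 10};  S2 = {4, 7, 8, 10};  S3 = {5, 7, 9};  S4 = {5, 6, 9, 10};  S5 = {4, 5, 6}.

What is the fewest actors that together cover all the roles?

S1 and S2 and S4 together: S1 ∪ S2 ∪ S4 = {3, 4, 5, 6, 7, 8, 9, 10} — every role is covered.
Only S1 contains 3, so S1 is forced; the remaining 4 roles need at least 2 more actors (each remaining actor adds at most 3) — so at least 3 actors are needed, and 3 is optimal.

3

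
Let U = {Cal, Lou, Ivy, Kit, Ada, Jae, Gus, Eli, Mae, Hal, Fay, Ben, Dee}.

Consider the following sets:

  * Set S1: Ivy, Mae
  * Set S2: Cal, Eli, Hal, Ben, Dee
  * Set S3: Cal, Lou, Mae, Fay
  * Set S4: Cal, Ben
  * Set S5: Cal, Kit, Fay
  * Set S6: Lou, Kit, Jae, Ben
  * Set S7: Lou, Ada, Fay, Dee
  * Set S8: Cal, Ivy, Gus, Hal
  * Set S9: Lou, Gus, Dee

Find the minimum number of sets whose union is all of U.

5

Take {S1, S2, S6, S7, S9}. Their union is {Cal, Lou, Ivy, Kit, Ada, Jae, Gus, Eli, Mae, Hal, Fay, Ben, Dee}, which is all 13 elements.
No 4 of the 9 sets cover everything (all 126 combinations miss at least one element), so 5 is optimal.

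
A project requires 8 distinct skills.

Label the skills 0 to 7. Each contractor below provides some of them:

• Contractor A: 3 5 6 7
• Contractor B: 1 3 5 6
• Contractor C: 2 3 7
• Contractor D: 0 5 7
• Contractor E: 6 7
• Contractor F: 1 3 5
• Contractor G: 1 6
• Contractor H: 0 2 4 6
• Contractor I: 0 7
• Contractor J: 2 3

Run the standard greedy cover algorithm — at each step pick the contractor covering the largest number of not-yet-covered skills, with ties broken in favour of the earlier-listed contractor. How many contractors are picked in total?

Greedy: pick A (covers 4 new) → pick H (covers 3 new) → pick B (covers 1 new). Total picks: 3.

3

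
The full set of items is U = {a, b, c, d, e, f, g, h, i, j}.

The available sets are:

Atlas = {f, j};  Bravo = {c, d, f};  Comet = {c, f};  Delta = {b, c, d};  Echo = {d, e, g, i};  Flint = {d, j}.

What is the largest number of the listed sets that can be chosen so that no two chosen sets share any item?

Comet, Echo are pairwise disjoint (Comet={c,f}; Echo={d,e,g,i}).
Every remaining set overlaps one of these, and no 3 of the listed sets are pairwise disjoint, so 2 is the maximum.

2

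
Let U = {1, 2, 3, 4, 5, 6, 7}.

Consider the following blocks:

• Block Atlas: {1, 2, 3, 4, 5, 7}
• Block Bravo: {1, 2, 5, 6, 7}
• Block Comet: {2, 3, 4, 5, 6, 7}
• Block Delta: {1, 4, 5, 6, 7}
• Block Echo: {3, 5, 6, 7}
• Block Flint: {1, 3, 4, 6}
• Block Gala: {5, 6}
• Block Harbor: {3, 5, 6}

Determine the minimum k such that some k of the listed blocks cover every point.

Atlas and Harbor cover everything between them: the union {1, 2, 3, 4, 5, 6, 7} is all of U.
No single block has all 7 points (the largest, Atlas, has 6), so 2 is optimal.

2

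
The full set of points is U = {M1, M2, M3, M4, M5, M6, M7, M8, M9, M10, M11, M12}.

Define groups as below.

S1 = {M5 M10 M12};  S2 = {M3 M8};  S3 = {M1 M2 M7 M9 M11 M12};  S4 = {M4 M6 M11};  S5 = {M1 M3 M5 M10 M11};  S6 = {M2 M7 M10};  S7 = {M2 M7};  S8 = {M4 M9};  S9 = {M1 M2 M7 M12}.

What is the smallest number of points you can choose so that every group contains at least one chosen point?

4

H = {M3, M4, M5, M7} meets every group (each contains at least one member of H), and |H| = 4.
The groups S1, S2, S4, S7 are pairwise disjoint, so any hitting set needs a separate point for each — at least 4. Hence 4 is optimal.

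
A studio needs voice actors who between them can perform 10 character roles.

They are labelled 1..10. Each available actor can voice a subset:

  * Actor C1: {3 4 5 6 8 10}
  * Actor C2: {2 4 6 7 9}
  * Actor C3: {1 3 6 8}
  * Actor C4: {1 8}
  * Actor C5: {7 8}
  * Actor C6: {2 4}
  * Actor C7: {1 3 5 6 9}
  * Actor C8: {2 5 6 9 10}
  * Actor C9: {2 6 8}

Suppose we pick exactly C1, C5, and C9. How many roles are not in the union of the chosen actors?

2

Union of C1, C5, C9 = {2, 3, 4, 5, 6, 7, 8, 10}.
Not covered: 1, 9 — 2 roles.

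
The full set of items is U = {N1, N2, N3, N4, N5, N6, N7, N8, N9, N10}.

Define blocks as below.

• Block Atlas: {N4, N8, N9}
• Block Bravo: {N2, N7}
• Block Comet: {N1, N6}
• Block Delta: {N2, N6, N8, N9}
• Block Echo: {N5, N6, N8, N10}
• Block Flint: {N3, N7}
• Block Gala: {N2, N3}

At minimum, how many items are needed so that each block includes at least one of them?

4

Take H = {N1, N2, N3, N8}. Each listed block contains at least one of these, so H is a hitting set of size 4.
No choice of 3 items meets every block, so 4 is the minimum.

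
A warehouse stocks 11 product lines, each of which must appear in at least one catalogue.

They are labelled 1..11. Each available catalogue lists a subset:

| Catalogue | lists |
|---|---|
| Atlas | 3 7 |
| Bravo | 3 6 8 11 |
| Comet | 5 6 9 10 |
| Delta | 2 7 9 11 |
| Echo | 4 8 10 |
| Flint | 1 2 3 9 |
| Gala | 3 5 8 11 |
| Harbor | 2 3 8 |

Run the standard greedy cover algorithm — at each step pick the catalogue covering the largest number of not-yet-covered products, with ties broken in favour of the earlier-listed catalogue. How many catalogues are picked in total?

Greedy: pick Bravo (covers 4 new) → pick Comet (covers 3 new) → pick Delta (covers 2 new) → pick Echo (covers 1 new) → pick Flint (covers 1 new). Total picks: 5.
(The true minimum cover uses only 4 catalogues, so greedy is not optimal here.)

5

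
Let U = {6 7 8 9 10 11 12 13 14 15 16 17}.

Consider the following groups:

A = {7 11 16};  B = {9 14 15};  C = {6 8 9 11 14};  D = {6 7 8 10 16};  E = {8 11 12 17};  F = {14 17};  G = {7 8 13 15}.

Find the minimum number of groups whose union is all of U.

B, D, E, and G cover everything between them: the union {6, 7, 8, 9, 10, 11, 12, 13, 14, 15, 16, 17} is all of U.
Only D contains 10, so D is forced; the remaining 7 items need at least 3 more groups (each remaining group adds at most 3) — so at least 4 groups are needed, and 4 is optimal.

4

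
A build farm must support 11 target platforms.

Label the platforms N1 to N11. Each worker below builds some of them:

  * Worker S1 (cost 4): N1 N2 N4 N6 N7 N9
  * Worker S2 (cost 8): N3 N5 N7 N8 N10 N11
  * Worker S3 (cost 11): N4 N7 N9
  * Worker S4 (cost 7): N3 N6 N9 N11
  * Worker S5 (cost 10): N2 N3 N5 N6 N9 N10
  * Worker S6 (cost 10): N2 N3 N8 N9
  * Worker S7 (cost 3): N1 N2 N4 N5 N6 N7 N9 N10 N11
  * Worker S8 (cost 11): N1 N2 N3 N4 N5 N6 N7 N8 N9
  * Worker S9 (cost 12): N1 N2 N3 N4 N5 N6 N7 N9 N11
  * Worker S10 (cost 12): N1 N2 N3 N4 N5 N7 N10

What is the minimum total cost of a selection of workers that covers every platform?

11

S2, S7 together cover every platform (S2 ∪ S7 = {N1, N2, N3, N4, N5, N6, N7, N8, N9, N10, N11}); total cost 8 + 3 = 11.
No covering selection has total cost below 11.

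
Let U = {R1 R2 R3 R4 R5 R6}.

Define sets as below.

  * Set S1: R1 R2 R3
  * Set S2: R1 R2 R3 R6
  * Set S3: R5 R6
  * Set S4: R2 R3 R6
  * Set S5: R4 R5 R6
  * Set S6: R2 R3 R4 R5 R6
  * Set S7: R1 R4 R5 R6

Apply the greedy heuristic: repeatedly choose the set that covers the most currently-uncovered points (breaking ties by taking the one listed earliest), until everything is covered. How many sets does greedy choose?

2

Greedy: pick S6 (covers 5 new) → pick S1 (covers 1 new). Total picks: 2.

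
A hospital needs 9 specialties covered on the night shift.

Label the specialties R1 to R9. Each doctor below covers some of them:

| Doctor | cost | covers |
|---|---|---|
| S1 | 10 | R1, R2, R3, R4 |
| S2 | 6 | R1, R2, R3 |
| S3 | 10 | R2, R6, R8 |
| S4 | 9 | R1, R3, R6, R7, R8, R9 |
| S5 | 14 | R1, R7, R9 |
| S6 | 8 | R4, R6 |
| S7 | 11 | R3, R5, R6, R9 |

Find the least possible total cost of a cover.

S1, S4, S7 together cover every specialty (S1 ∪ S4 ∪ S7 = {R1, R2, R3, R4, R5, R6, R7, R8, R9}); total cost 10 + 9 + 11 = 30.
No covering selection has total cost below 30.

30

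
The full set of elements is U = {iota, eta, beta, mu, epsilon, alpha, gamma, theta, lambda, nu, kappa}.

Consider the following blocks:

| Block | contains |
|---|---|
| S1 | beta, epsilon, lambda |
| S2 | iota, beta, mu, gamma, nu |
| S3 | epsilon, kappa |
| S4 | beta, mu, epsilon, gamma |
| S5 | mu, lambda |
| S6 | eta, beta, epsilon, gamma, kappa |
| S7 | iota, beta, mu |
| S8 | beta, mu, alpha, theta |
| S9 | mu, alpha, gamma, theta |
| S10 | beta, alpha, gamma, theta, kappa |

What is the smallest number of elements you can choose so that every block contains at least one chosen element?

3

H = {mu, epsilon, gamma} meets every block (each contains at least one member of H), and |H| = 3.
No choice of 2 elements meets every block, so 3 is the minimum.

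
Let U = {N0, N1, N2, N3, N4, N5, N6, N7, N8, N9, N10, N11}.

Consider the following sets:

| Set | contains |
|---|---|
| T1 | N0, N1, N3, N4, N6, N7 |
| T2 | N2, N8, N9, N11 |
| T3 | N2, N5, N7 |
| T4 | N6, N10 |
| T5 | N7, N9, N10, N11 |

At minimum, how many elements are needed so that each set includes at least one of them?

H = {N2, N6, N7} meets every set (each contains at least one member of H), and |H| = 3.
No choice of 2 elements meets every set, so 3 is the minimum.

3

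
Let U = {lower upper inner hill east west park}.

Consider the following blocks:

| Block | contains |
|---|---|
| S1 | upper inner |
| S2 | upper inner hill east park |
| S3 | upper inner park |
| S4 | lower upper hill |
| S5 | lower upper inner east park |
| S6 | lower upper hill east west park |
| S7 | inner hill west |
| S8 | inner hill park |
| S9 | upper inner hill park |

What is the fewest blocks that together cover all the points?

2

S6 and S8 cover everything between them: the union {lower, upper, inner, hill, east, west, park} is all of U.
No single block has all 7 points (the largest, S6, has 6), so 2 is optimal.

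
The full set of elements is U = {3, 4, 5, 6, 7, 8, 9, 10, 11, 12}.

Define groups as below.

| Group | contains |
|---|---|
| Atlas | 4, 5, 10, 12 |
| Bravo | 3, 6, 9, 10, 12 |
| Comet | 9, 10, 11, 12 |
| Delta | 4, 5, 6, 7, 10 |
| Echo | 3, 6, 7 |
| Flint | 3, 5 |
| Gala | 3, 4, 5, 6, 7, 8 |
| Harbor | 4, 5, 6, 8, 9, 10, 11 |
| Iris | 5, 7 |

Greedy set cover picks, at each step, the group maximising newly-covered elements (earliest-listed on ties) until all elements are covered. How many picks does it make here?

3

Greedy: pick Harbor (covers 7 new) → pick Bravo (covers 2 new) → pick Delta (covers 1 new). Total picks: 3.
(The true minimum cover uses only 2 groups, so greedy is not optimal here.)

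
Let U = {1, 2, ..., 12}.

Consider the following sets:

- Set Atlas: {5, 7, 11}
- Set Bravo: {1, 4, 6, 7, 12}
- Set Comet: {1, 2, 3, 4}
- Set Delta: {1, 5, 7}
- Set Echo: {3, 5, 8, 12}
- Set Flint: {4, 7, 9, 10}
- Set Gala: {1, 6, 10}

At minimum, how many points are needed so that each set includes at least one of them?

H = {1, 7, 12} meets every set (each contains at least one member of H), and |H| = 3.
No choice of 2 points meets every set, so 3 is the minimum.

3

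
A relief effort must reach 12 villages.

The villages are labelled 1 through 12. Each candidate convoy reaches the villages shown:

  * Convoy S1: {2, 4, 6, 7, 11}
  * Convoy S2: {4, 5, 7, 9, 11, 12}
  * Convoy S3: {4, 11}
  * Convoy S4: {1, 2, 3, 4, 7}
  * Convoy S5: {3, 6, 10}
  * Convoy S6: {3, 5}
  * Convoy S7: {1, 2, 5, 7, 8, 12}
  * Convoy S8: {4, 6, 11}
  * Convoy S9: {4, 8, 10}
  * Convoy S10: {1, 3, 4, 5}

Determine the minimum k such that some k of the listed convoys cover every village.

S2 and S5 and S7 together: S2 ∪ S5 ∪ S7 = {1, 2, 3, 4, 5, 6, 7, 8, 9, 10, 11, 12} — every village is covered.
Only S2 contains 9, so S2 is forced; the remaining 6 villages need at least 2 more convoys (each remaining convoy adds at most 3) — so at least 3 convoys are needed, and 3 is optimal.

3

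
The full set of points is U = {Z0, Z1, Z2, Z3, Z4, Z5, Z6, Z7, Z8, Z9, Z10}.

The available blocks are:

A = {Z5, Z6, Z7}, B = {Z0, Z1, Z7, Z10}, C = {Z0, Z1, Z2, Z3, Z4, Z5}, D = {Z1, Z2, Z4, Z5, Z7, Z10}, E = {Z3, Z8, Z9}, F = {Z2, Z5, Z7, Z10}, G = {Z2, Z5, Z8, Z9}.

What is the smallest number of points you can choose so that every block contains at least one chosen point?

H = {Z0, Z7, Z9} meets every block (each contains at least one member of H), and |H| = 3.
No choice of 2 points meets every block, so 3 is the minimum.

3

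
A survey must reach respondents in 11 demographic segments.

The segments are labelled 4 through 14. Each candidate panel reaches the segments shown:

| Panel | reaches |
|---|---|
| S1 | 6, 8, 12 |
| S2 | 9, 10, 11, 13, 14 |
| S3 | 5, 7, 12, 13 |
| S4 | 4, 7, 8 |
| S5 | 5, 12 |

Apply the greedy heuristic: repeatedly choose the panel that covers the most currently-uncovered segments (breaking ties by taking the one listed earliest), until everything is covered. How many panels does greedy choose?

Greedy: pick S2 (covers 5 new) → pick S1 (covers 3 new) → pick S3 (covers 2 new) → pick S4 (covers 1 new). Total picks: 4.

4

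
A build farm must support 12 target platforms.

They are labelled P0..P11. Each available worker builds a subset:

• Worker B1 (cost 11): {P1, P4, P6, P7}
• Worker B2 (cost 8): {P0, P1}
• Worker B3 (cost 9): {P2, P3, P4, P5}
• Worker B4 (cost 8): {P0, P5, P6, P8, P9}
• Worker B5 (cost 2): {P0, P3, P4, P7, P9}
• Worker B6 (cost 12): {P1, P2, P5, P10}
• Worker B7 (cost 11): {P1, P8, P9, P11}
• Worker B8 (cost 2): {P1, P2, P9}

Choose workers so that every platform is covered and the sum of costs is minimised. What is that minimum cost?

B4, B5, B6, B7 together cover every platform (B4 ∪ B5 ∪ B6 ∪ B7 = {P0, P1, P2, P3, P4, P5, P6, P7, P8, P9, P10, P11}); total cost 8 + 2 + 12 + 11 = 33.
The greedy pick B5, B8, B4, B7, B6 costs 35; no covering selection beats 33.

33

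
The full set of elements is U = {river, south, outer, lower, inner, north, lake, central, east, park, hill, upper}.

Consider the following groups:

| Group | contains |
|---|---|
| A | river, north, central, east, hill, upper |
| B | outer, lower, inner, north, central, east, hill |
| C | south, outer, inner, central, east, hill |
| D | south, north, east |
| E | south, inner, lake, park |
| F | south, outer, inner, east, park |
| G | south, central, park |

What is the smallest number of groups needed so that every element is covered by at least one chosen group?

3

A, B, and E cover everything between them: the union {river, south, outer, lower, inner, north, lake, central, east, park, hill, upper} is all of U.
Only A contains river, so A is forced; the remaining 6 elements need at least 2 more groups (each remaining group adds at most 4) — so at least 3 groups are needed, and 3 is optimal.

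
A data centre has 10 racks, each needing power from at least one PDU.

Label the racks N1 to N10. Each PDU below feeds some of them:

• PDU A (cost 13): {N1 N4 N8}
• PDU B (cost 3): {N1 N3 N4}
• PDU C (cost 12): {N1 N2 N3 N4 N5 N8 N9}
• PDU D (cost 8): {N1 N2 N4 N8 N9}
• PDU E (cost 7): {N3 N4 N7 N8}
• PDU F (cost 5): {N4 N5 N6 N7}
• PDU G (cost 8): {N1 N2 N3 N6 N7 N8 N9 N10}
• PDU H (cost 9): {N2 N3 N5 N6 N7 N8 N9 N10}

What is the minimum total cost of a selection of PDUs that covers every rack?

12

B, H together cover every rack (B ∪ H = {N1, N2, N3, N4, N5, N6, N7, N8, N9, N10}); total cost 3 + 9 = 12.
No covering selection has total cost below 12.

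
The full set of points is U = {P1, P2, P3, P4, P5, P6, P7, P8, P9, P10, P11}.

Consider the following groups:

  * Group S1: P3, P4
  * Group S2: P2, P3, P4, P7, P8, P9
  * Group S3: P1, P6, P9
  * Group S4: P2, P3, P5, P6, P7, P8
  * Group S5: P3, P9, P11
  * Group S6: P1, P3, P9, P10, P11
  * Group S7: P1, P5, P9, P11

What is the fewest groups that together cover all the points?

S1, S4, and S6 cover everything between them: the union {P1, P2, P3, P4, P5, P6, P7, P8, P9, P10, P11} is all of U.
Only S6 contains P10, so S6 is forced; the remaining 6 points need at least 2 more groups (each remaining group adds at most 5) — so at least 3 groups are needed, and 3 is optimal.

3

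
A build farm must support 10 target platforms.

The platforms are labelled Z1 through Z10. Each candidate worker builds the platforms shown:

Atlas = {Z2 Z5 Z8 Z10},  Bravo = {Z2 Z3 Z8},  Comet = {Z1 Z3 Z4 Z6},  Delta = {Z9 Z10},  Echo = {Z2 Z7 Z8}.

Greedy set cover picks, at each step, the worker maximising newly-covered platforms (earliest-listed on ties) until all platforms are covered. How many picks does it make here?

4

Greedy: pick Atlas (covers 4 new) → pick Comet (covers 4 new) → pick Delta (covers 1 new) → pick Echo (covers 1 new). Total picks: 4.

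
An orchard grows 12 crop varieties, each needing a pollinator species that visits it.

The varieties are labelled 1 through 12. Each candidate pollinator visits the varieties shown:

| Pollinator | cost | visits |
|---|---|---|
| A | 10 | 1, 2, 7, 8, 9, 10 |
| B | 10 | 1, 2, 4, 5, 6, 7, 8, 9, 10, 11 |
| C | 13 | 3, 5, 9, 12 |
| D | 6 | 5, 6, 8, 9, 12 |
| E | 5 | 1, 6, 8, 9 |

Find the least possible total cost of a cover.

B, C together cover every variety (B ∪ C = {1, 2, 3, 4, 5, 6, 7, 8, 9, 10, 11, 12}); total cost 10 + 13 = 23.
The greedy pick B, D, C costs 29; no covering selection beats 23.

23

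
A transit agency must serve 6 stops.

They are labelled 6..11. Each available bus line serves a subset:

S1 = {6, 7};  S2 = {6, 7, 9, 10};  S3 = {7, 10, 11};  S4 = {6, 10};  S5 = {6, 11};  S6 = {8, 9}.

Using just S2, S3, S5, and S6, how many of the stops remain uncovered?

0

Union of S2, S3, S5, S6 = {6, 7, 8, 9, 10, 11} — that's every stop, so 0 are uncovered.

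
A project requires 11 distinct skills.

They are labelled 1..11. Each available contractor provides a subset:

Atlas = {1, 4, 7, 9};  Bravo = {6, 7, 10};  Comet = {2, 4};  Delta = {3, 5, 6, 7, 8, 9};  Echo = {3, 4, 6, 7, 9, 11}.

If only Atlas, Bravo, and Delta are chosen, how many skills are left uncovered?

2

Union of Atlas, Bravo, Delta = {1, 3, 4, 5, 6, 7, 8, 9, 10}.
Not covered: 2, 11 — 2 skills.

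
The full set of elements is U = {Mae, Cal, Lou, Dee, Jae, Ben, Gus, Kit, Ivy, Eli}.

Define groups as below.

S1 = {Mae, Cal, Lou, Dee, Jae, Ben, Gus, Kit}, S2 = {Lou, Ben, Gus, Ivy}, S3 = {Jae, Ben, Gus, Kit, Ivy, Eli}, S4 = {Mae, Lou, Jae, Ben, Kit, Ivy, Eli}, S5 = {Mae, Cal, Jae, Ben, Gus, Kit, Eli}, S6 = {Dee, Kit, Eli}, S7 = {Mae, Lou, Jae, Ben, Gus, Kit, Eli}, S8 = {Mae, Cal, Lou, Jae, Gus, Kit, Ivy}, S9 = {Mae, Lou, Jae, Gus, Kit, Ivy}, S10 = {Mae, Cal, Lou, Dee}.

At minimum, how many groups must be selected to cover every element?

S3 and S10 together: S3 ∪ S10 = {Mae, Cal, Lou, Dee, Jae, Ben, Gus, Kit, Ivy, Eli} — every element is covered.
No single group has all 10 elements (the largest, S1, has 8), so 2 is optimal.

2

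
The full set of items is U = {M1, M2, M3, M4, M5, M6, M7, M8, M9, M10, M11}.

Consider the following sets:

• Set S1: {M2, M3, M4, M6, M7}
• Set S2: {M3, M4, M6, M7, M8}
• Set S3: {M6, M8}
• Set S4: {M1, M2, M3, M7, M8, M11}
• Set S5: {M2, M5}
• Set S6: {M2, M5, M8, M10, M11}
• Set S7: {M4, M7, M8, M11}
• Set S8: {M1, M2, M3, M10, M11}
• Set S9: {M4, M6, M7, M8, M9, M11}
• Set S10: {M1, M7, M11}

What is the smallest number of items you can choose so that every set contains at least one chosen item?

3

H = {M5, M6, M11} meets every set (each contains at least one member of H), and |H| = 3.
The sets S3, S5, S10 are pairwise disjoint, so any hitting set needs a separate item for each — at least 3. Hence 3 is optimal.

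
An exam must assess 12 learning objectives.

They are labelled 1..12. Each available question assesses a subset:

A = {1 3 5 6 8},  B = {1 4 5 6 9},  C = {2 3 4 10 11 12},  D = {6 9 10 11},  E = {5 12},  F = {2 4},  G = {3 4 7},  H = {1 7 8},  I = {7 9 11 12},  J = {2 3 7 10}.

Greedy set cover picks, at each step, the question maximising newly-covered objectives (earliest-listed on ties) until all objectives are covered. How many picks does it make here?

3

Greedy: pick C (covers 6 new) → pick A (covers 4 new) → pick I (covers 2 new). Total picks: 3.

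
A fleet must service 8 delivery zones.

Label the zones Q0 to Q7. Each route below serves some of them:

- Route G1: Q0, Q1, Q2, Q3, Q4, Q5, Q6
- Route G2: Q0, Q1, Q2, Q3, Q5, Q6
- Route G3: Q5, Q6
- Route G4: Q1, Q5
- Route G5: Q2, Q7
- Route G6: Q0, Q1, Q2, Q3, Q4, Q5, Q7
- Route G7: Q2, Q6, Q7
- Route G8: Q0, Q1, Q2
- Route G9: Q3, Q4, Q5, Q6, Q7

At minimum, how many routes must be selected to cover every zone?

G1 and G7 together: G1 ∪ G7 = {Q0, Q1, Q2, Q3, Q4, Q5, Q6, Q7} — every zone is covered.
No single route has all 8 zones (the largest, G1, has 7), so 2 is optimal.

2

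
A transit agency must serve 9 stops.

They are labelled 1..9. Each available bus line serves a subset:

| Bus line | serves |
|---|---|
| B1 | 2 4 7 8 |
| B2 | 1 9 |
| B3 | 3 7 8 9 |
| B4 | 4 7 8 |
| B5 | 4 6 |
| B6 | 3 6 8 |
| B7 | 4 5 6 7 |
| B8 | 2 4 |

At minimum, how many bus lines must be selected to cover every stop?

Take {B2, B6, B7, B8}. Their union is {1, 2, 3, 4, 5, 6, 7, 8, 9}, which is all 9 stops.
No 3 of the 8 bus lines cover everything (all 56 combinations miss at least one stop), so 4 is optimal.

4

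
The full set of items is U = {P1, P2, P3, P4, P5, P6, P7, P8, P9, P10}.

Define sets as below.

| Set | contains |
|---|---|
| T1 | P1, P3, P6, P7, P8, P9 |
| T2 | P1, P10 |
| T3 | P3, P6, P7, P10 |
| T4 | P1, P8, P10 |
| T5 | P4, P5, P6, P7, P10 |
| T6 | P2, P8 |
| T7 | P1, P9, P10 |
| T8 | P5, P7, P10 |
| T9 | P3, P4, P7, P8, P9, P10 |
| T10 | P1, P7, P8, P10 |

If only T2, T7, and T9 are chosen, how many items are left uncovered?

3

Union of T2, T7, T9 = {P1, P3, P4, P7, P8, P9, P10}.
Not covered: P2, P5, P6 — 3 items.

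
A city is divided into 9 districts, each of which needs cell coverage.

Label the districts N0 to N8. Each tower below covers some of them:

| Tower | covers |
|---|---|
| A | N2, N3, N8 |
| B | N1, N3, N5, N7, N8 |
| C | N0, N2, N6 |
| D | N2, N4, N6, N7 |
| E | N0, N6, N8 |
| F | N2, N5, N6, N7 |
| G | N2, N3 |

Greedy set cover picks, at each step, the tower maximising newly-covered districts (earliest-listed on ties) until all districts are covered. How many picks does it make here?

3

Greedy: pick B (covers 5 new) → pick C (covers 3 new) → pick D (covers 1 new). Total picks: 3.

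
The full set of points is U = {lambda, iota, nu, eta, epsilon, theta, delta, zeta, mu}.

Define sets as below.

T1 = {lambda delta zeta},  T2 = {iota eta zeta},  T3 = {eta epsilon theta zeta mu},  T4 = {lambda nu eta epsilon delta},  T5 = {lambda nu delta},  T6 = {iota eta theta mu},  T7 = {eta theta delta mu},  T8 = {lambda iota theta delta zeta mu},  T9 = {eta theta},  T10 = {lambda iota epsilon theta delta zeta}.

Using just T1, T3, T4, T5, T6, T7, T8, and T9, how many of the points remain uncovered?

0

Union of T1, T3, T4, T5, T6, T7, T8, T9 = {lambda, iota, nu, eta, epsilon, theta, delta, zeta, mu} — that's every point, so 0 are uncovered.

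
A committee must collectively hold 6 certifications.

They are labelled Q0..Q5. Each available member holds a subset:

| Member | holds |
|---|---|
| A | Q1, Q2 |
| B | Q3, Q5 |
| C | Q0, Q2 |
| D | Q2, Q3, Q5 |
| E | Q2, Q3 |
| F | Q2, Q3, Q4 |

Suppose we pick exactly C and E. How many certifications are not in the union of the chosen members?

3

Union of C, E = {Q0, Q2, Q3}.
Not covered: Q1, Q4, Q5 — 3 certifications.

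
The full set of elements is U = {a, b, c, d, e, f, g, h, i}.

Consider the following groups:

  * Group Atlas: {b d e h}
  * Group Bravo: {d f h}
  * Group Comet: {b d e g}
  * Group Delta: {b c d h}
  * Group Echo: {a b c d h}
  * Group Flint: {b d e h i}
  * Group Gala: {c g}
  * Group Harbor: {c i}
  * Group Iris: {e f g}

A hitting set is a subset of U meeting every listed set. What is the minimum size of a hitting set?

The 3 elements {b, c, f} hit every group.
No choice of 2 elements meets every group, so 3 is the minimum.

3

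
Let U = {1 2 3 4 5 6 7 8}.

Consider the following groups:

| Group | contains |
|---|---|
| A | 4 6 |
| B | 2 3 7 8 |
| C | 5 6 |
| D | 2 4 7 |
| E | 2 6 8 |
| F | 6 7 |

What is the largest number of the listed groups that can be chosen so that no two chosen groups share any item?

2

C, D are pairwise disjoint (C={5,6}; D={2,4,7}).
Every remaining group overlaps one of these, and no 3 of the listed groups are pairwise disjoint, so 2 is the maximum.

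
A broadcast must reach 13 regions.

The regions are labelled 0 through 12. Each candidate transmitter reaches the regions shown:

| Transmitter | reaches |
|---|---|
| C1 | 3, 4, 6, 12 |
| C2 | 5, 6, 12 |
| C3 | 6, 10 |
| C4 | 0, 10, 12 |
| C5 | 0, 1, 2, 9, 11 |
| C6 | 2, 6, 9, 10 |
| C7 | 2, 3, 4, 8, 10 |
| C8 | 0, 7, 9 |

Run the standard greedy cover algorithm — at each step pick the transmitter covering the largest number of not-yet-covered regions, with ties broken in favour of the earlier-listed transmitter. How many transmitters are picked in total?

Greedy: pick C5 (covers 5 new) → pick C1 (covers 4 new) → pick C7 (covers 2 new) → pick C2 (covers 1 new) → pick C8 (covers 1 new). Total picks: 5.
(The true minimum cover uses only 4 transmitters, so greedy is not optimal here.)

5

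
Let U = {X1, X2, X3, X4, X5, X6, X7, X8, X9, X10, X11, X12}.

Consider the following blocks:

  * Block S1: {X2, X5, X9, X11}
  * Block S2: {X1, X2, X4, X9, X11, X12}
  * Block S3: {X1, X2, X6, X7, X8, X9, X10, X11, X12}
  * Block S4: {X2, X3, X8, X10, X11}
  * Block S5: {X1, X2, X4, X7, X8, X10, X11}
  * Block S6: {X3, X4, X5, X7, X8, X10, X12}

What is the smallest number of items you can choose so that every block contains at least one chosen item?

2

Take H = {X7, X11}. Each listed block contains at least one of these, so H is a hitting set of size 2.
No single item lies in every block, so at least 2 are needed and 2 is optimal.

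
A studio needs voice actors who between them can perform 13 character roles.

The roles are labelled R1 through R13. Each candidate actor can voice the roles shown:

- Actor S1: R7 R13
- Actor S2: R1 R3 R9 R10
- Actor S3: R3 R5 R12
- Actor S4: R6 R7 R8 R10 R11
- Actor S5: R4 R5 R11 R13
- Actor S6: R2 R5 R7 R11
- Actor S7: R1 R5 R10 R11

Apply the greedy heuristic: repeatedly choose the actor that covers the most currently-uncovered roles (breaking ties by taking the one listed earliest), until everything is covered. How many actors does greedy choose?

Greedy: pick S4 (covers 5 new) → pick S2 (covers 3 new) → pick S5 (covers 3 new) → pick S3 (covers 1 new) → pick S6 (covers 1 new). Total picks: 5.

5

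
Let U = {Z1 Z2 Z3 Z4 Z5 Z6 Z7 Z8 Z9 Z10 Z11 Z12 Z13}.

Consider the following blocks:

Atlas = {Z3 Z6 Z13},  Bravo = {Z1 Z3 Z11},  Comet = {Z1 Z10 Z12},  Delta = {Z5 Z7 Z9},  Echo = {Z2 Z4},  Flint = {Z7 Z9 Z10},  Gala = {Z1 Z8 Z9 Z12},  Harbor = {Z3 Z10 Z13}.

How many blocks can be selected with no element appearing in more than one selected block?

Atlas, Comet, Delta, Echo are pairwise disjoint (Atlas={Z3,Z6,Z13}; Comet={Z1,Z10,Z12}; Delta={Z5,Z7,Z9}; Echo={Z2,Z4}).
Every remaining block overlaps one of these, and no 5 of the listed blocks are pairwise disjoint, so 4 is the maximum.

4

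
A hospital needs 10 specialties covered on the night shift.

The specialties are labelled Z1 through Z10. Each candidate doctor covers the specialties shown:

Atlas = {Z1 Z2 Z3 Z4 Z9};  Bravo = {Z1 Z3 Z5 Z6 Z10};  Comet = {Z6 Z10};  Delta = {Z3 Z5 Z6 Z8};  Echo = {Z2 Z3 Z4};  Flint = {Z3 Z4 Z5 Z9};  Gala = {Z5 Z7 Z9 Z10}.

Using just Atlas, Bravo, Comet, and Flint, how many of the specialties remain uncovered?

Union of Atlas, Bravo, Comet, Flint = {Z1, Z2, Z3, Z4, Z5, Z6, Z9, Z10}.
Not covered: Z7, Z8 — 2 specialties.

2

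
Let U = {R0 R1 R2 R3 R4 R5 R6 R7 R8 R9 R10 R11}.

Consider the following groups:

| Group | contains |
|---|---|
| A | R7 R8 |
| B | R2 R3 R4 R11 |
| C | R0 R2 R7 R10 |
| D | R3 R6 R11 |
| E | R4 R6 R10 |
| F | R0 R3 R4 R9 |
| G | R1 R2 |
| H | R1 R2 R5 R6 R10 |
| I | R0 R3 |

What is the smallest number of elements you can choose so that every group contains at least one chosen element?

The 4 elements {R2, R3, R6, R7} hit every group.
The groups A, E, G, I are pairwise disjoint, so any hitting set needs a separate element for each — at least 4. Hence 4 is optimal.

4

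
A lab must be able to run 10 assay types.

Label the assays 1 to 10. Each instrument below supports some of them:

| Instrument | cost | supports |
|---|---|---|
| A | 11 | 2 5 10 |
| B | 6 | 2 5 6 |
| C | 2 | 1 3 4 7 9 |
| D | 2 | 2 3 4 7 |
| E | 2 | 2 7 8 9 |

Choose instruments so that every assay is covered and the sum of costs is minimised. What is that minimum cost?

21

A, B, C, E together cover every assay (A ∪ B ∪ C ∪ E = {1, 2, 3, 4, 5, 6, 7, 8, 9, 10}); total cost 11 + 6 + 2 + 2 = 21.
No covering selection has total cost below 21.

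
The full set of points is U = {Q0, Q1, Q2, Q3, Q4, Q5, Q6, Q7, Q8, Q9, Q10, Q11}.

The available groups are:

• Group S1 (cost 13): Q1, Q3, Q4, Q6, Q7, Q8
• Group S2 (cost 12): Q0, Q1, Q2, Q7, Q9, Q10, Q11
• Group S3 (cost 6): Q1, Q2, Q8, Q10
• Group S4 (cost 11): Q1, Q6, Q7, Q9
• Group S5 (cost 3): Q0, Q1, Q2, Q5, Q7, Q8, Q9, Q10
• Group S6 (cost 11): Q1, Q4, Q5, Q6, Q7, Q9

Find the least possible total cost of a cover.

28

S1, S2, S5 together cover every point (S1 ∪ S2 ∪ S5 = {Q0, Q1, Q2, Q3, Q4, Q5, Q6, Q7, Q8, Q9, Q10, Q11}); total cost 13 + 12 + 3 = 28.
No covering selection has total cost below 28.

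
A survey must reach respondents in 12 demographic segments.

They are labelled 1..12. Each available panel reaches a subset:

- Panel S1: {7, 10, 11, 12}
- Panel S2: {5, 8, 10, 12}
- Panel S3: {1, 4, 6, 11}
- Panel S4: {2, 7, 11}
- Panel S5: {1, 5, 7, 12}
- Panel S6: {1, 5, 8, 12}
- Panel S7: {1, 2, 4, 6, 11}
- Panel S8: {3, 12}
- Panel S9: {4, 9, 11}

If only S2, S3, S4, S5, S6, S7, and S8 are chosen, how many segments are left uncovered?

Union of S2, S3, S4, S5, S6, S7, S8 = {1, 2, 3, 4, 5, 6, 7, 8, 10, 11, 12}.
Not covered: 9 — 1 segment.

1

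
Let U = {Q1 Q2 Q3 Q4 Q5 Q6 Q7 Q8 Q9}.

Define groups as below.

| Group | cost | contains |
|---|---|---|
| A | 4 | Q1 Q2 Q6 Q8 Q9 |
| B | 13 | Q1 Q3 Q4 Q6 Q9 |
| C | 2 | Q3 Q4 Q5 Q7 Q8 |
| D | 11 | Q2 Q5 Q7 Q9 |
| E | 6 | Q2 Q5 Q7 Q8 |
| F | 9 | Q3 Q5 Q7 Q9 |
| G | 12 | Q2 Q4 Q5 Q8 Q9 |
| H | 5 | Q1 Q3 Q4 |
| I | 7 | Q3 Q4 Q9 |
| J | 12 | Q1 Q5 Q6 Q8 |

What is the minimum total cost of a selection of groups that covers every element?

A, C together cover every element (A ∪ C = {Q1, Q2, Q3, Q4, Q5, Q6, Q7, Q8, Q9}); total cost 4 + 2 = 6.
No covering selection has total cost below 6.

6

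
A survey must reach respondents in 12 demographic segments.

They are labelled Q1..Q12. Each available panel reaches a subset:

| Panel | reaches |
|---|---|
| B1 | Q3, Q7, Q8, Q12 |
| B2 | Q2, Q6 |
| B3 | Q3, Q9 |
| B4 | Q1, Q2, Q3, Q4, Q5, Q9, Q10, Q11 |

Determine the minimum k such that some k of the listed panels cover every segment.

Take {B1, B2, B4}. Their union is {Q1, Q2, Q3, Q4, Q5, Q6, Q7, Q8, Q9, Q10, Q11, Q12}, which is all 12 segments.
Only B4 contains Q1, so B4 is forced; the remaining 4 segments need at least 2 more panels (each remaining panel adds at most 3) — so at least 3 panels are needed, and 3 is optimal.

3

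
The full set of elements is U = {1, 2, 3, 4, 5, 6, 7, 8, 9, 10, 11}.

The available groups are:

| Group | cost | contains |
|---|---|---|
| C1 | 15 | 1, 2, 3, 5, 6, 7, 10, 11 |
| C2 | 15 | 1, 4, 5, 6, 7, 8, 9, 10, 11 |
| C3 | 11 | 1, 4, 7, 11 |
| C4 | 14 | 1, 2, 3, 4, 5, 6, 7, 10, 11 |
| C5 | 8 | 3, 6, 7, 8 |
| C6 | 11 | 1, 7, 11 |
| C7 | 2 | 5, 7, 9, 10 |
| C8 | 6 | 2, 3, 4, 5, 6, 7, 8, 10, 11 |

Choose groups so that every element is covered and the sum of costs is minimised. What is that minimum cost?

C6, C7, C8 together cover every element (C6 ∪ C7 ∪ C8 = {1, 2, 3, 4, 5, 6, 7, 8, 9, 10, 11}); total cost 11 + 2 + 6 = 19.
No covering selection has total cost below 19.

19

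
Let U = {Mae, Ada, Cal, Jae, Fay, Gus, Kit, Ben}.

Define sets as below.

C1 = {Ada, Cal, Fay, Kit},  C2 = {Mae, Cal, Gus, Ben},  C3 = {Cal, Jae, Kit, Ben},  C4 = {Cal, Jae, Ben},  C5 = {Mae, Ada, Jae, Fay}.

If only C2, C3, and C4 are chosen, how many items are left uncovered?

2

Union of C2, C3, C4 = {Mae, Cal, Jae, Gus, Kit, Ben}.
Not covered: Ada, Fay — 2 items.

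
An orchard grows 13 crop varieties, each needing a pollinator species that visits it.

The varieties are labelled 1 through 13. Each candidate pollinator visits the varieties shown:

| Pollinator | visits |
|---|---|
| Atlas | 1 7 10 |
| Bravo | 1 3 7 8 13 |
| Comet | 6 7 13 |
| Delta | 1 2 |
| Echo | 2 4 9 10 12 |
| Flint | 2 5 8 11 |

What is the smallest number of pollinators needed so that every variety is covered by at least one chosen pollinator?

Bravo and Comet and Echo and Flint together: Bravo ∪ Comet ∪ Echo ∪ Flint = {1, 2, 3, 4, 5, 6, 7, 8, 9, 10, 11, 12, 13} — every variety is covered.
Only Flint contains 5, so Flint is forced; the remaining 9 varieties need at least 3 more pollinators (each remaining pollinator adds at most 4) — so at least 4 pollinators are needed, and 4 is optimal.

4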